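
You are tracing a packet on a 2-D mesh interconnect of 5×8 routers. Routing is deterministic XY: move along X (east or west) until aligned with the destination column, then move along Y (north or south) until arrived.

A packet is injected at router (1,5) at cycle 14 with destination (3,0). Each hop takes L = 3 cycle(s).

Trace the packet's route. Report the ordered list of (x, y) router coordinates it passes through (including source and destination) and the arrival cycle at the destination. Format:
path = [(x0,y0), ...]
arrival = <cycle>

src (1,5)  cyc=14
E→(2,5)  cyc=17
E→(3,5)  cyc=20
S→(3,4)  cyc=23
S→(3,3)  cyc=26
S→(3,2)  cyc=29
S→(3,1)  cyc=32
S→(3,0)  cyc=35

path = [(1,5), (2,5), (3,5), (3,4), (3,3), (3,2), (3,1), (3,0)]
arrival = 35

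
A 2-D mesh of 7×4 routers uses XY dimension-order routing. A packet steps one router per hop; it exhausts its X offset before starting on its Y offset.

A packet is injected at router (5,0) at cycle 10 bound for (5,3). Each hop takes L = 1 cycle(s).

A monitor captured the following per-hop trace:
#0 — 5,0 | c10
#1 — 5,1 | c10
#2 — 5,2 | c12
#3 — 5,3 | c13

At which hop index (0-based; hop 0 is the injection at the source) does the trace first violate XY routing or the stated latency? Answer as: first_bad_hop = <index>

check 1→ d=(0,1) cyc+0: BAD: Δcyc=0≠L

first_bad_hop = 1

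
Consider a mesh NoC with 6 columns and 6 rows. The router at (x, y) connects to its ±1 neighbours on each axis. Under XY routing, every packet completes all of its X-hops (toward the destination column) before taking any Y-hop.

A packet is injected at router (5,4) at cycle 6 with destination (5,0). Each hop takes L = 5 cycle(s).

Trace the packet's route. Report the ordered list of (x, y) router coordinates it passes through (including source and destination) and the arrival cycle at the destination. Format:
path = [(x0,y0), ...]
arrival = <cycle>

t=6: at (5,4)
t=11: at (5,3) after S
t=16: at (5,2) after S
t=21: at (5,1) after S
t=26: at (5,0) after S

path = [(5,4), (5,3), (5,2), (5,1), (5,0)]
arrival = 26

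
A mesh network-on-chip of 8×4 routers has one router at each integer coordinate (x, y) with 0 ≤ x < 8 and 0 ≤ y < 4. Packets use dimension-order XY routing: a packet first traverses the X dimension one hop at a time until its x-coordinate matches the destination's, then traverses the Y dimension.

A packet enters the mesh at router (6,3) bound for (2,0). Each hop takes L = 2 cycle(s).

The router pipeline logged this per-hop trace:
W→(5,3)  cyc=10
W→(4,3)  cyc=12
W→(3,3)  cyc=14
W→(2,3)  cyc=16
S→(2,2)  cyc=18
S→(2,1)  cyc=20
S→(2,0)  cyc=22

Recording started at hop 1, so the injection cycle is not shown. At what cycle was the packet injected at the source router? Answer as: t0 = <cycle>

cyc[1] = 10 and cyc[k] = t0 + k·L for every k.
Therefore t0 = 10 − L = 8.

t0 = 8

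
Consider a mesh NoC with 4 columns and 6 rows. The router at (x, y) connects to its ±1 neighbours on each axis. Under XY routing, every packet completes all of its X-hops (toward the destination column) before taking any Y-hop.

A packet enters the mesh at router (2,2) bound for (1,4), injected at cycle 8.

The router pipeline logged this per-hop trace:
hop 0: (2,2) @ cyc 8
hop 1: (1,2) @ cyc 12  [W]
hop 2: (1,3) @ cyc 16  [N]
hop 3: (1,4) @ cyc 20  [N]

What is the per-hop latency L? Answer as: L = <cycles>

L = 4

cyc[1] − cyc[0] = 12 − 8 = 4.
Each hop adds L, hence L = 4.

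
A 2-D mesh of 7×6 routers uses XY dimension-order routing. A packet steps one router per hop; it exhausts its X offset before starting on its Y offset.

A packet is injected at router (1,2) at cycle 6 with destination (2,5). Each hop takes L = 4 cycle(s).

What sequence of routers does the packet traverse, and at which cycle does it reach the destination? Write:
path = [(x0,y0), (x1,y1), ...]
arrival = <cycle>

#0 — 1,2 | c6
#1 — 2,2 | c10 | E
#2 — 2,3 | c14 | N
#3 — 2,4 | c18 | N
#4 — 2,5 | c22 | N

path = [(1,2), (2,2), (2,3), (2,4), (2,5)]
arrival = 22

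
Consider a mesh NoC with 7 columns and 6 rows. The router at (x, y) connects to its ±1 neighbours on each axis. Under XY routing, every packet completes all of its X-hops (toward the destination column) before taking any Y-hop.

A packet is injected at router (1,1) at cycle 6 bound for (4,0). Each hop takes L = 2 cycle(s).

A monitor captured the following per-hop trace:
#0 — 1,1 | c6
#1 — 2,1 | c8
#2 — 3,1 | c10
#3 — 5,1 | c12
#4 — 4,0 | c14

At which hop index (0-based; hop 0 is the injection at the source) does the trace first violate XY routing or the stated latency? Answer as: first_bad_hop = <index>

first_bad_hop = 3

hop 1: step (+1,+0), +2 cyc — ok
hop 2: step (+1,+0), +2 cyc — ok
hop 3: step (+2,+0), +2 cyc — BAD: non-unit step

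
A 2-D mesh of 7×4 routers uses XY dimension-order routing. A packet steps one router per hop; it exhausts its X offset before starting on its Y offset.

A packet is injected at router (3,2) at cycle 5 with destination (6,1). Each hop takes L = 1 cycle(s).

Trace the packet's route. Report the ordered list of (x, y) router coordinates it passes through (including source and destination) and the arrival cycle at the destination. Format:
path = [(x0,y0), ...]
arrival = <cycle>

t=5: at (3,2)
t=6: at (4,2) after E
t=7: at (5,2) after E
t=8: at (6,2) after E
t=9: at (6,1) after S

path = [(3,2), (4,2), (5,2), (6,2), (6,1)]
arrival = 9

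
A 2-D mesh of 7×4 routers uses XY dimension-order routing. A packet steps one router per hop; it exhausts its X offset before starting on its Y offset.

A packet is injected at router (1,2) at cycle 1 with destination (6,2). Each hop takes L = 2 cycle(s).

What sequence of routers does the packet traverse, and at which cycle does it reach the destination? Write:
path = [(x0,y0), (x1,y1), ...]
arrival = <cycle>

path = [(1,2), (2,2), (3,2), (4,2), (5,2), (6,2)]
arrival = 11

t=1: at (1,2)
t=3: at (2,2) after E
t=5: at (3,2) after E
t=7: at (4,2) after E
t=9: at (5,2) after E
t=11: at (6,2) after E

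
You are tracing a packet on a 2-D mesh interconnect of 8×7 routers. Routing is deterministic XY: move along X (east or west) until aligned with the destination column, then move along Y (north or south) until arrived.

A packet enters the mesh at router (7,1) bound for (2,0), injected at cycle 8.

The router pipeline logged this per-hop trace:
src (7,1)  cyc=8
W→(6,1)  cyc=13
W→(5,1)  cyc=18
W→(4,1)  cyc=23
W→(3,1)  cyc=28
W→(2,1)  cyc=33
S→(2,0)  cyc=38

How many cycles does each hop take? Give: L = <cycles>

Between hops 0 and 1 the cycle counter advances 13 − 8 = 5.
Each hop adds L, hence L = 5.

L = 5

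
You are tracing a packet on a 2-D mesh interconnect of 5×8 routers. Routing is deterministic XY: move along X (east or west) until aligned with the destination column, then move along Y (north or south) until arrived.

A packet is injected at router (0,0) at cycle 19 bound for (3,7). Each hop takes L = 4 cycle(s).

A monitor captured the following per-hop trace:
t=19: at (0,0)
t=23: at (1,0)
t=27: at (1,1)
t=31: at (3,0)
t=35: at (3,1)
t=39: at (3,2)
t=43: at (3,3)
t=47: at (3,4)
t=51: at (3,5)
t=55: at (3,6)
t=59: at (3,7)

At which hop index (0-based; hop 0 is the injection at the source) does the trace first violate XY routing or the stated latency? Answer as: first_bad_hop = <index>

first_bad_hop = 2

hop 1: step (+1,+0), +4 cyc — ok
hop 2: step (+0,+1), +4 cyc — BAD: Y-move but x=1≠3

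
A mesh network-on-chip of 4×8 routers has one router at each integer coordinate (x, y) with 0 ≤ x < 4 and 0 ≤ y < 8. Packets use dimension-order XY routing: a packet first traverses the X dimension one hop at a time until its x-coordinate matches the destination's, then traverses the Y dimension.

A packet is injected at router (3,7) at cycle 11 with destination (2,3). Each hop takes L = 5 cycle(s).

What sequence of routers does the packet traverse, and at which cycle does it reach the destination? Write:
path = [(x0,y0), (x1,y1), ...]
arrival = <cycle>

src (3,7)  cyc=11
W→(2,7)  cyc=16
S→(2,6)  cyc=21
S→(2,5)  cyc=26
S→(2,4)  cyc=31
S→(2,3)  cyc=36

path = [(3,7), (2,7), (2,6), (2,5), (2,4), (2,3)]
arrival = 36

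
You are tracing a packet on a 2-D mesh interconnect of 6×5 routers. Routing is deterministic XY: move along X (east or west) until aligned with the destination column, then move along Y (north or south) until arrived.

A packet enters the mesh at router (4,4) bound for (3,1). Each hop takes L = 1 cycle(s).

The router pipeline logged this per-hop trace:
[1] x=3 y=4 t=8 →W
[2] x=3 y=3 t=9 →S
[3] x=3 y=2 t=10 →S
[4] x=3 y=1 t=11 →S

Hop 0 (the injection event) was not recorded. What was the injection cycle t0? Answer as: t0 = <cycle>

At hop 1 the cycle is 8; in general cyc_k = t0 + kL.
t0 = cyc[1] − L = 8 − 1 = 7.

t0 = 7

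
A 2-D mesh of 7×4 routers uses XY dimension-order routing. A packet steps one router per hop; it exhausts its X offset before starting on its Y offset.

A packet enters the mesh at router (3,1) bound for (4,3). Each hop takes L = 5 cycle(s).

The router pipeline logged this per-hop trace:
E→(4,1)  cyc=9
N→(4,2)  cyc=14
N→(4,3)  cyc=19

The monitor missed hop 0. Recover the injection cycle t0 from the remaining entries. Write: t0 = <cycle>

The first recorded entry is hop 1 at cycle 9.
t0 = cyc[1] − L = 9 − 5 = 4.

t0 = 4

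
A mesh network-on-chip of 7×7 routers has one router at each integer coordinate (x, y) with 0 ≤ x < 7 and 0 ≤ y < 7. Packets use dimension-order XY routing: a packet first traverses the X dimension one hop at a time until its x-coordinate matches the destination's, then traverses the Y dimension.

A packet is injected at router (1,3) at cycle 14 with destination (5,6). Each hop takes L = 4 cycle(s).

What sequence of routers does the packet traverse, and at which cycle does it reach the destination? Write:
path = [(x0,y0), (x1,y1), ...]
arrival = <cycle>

path = [(1,3), (2,3), (3,3), (4,3), (5,3), (5,4), (5,5), (5,6)]
arrival = 42

src (1,3)  cyc=14
E→(2,3)  cyc=18
E→(3,3)  cyc=22
E→(4,3)  cyc=26
E→(5,3)  cyc=30
N→(5,4)  cyc=34
N→(5,5)  cyc=38
N→(5,6)  cyc=42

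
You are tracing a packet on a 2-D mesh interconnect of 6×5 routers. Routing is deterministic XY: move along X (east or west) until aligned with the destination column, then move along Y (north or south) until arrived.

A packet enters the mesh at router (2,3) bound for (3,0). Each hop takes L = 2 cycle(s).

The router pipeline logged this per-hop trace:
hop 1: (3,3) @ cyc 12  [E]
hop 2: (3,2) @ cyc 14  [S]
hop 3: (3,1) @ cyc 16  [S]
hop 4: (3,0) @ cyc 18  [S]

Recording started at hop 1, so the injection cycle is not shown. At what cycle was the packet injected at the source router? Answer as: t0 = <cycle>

cyc[1] = 12 and cyc[k] = t0 + k·L for every k.
Therefore t0 = 12 − L = 10.

t0 = 10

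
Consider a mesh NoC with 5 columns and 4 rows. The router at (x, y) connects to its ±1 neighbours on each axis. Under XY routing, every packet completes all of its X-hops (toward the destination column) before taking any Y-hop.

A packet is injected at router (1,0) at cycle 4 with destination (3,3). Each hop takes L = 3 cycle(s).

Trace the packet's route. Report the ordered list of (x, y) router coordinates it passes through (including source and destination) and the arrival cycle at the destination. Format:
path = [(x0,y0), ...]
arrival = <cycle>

#0 — 1,0 | c4
#1 — 2,0 | c7 | E
#2 — 3,0 | c10 | E
#3 — 3,1 | c13 | N
#4 — 3,2 | c16 | N
#5 — 3,3 | c19 | N

path = [(1,0), (2,0), (3,0), (3,1), (3,2), (3,3)]
arrival = 19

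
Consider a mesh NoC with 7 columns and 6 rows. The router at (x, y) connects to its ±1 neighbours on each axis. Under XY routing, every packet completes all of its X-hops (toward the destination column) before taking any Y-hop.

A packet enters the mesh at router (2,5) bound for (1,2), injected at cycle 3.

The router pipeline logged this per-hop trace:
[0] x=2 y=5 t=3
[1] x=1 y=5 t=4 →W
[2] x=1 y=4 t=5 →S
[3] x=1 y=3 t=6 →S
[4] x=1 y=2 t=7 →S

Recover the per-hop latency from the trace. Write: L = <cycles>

L = 1

cyc[1] − cyc[0] = 4 − 3 = 1.
One hop costs L cycles, so L = 1.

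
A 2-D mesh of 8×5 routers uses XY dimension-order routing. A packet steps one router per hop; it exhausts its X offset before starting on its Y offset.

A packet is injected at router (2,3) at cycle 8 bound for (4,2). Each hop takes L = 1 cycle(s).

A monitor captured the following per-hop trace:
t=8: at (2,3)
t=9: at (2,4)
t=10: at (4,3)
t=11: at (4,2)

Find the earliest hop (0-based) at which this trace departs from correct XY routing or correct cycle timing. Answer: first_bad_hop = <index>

check 1→ d=(0,1) cyc+1: BAD: Y-move but x=2≠4

first_bad_hop = 1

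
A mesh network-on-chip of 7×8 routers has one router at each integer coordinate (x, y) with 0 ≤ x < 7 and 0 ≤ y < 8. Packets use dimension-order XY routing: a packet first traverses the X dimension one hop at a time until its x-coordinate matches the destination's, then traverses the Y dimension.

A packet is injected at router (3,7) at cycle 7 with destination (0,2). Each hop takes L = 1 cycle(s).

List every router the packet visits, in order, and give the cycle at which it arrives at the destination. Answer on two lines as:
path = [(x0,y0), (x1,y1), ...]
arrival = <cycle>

t=7: at (3,7)
t=8: at (2,7) after W
t=9: at (1,7) after W
t=10: at (0,7) after W
t=11: at (0,6) after S
t=12: at (0,5) after S
t=13: at (0,4) after S
t=14: at (0,3) after S
t=15: at (0,2) after S

path = [(3,7), (2,7), (1,7), (0,7), (0,6), (0,5), (0,4), (0,3), (0,2)]
arrival = 15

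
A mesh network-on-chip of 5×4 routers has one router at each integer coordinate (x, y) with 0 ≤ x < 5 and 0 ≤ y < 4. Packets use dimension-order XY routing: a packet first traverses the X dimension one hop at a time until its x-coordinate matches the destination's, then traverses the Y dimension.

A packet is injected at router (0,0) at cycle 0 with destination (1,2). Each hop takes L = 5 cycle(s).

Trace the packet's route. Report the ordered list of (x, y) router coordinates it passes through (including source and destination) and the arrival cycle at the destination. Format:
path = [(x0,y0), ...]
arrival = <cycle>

src (0,0)  cyc=0
E→(1,0)  cyc=5
N→(1,1)  cyc=10
N→(1,2)  cyc=15

path = [(0,0), (1,0), (1,1), (1,2)]
arrival = 15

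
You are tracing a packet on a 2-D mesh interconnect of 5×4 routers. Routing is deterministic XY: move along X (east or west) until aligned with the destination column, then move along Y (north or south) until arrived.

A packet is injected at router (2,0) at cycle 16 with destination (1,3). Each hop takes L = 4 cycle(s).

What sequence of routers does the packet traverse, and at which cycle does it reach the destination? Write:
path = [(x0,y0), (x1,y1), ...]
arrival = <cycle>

t=16: at (2,0)
t=20: at (1,0) after W
t=24: at (1,1) after N
t=28: at (1,2) after N
t=32: at (1,3) after N

path = [(2,0), (1,0), (1,1), (1,2), (1,3)]
arrival = 32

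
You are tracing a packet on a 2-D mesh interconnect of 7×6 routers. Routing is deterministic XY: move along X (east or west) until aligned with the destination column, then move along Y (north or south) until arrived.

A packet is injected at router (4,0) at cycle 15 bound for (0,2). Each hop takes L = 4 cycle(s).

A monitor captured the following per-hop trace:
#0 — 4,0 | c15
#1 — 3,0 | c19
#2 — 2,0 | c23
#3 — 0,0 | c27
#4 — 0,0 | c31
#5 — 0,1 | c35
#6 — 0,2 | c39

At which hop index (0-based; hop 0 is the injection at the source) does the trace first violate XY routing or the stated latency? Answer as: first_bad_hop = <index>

first_bad_hop = 3

[1] (-1,+0) / 4c ⇒ ok
[2] (-1,+0) / 4c ⇒ ok
[3] (-2,+0) / 4c ⇒ BAD: non-unit step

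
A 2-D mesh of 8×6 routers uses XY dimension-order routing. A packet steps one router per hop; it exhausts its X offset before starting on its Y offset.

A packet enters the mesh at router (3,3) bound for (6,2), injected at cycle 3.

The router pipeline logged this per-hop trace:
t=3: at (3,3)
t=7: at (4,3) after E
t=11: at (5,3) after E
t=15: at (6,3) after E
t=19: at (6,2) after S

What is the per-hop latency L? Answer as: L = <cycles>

L = 4

From hop 0 (3) to hop 1 (7): +4 cycles.
Per-hop latency L = Δcyc = 4.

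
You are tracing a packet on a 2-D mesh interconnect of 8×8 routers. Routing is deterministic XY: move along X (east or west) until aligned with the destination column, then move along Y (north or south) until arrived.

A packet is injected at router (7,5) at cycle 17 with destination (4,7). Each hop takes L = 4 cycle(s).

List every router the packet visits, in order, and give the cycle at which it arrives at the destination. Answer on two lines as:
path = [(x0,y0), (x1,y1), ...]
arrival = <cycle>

  0. router=(7,5) cycle=17 (inject)
  1. router=(6,5) cycle=21 dir=W
  2. router=(5,5) cycle=25 dir=W
  3. router=(4,5) cycle=29 dir=W
  4. router=(4,6) cycle=33 dir=N
  5. router=(4,7) cycle=37 dir=N

path = [(7,5), (6,5), (5,5), (4,5), (4,6), (4,7)]
arrival = 37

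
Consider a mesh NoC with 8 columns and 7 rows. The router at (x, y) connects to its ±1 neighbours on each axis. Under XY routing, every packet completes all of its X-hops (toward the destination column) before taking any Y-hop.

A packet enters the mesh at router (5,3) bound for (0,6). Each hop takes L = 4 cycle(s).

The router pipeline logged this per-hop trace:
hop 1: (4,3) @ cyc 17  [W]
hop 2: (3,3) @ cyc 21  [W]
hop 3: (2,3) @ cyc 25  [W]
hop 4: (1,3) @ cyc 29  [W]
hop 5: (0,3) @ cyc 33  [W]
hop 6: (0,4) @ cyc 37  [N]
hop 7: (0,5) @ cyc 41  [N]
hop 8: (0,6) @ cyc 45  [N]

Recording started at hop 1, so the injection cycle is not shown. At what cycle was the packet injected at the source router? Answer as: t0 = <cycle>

Hop 1 reached at cycle 17; hop k is at t0 + k·L.
Subtract one hop: t0 = 17 − 4 = 13.

t0 = 13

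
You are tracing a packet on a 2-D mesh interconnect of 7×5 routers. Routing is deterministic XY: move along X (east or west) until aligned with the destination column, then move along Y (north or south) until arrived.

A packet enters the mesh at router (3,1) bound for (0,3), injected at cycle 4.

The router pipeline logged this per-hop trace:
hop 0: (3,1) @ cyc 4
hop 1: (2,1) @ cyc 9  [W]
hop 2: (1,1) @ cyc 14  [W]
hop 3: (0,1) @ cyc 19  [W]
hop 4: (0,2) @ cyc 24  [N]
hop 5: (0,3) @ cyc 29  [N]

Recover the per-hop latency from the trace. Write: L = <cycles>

L = 5

cyc[1] − cyc[0] = 9 − 4 = 5.
That increment is L by definition: L = 5.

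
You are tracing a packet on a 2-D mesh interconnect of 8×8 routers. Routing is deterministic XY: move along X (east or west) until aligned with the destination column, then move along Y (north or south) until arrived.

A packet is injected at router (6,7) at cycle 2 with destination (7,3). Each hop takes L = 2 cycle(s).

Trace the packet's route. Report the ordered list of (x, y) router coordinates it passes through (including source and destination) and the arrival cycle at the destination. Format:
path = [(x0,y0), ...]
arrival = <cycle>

path = [(6,7), (7,7), (7,6), (7,5), (7,4), (7,3)]
arrival = 12

#0 — 6,7 | c2
#1 — 7,7 | c4 | E
#2 — 7,6 | c6 | S
#3 — 7,5 | c8 | S
#4 — 7,4 | c10 | S
#5 — 7,3 | c12 | S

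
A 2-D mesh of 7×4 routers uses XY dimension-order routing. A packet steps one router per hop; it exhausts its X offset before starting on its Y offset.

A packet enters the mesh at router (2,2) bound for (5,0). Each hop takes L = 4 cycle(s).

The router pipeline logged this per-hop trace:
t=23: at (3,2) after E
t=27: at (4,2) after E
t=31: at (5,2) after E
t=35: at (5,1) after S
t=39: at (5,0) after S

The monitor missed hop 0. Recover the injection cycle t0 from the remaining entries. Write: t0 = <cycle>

t0 = 19

cyc[1] = 23 and cyc[k] = t0 + k·L for every k.
Subtract one hop: t0 = 23 − 4 = 19.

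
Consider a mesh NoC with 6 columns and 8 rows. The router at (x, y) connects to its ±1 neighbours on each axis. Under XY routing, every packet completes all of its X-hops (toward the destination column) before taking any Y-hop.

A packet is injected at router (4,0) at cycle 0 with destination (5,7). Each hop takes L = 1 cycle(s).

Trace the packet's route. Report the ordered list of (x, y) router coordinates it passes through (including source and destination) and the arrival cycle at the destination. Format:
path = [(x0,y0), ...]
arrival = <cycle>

src (4,0)  cyc=0
E→(5,0)  cyc=1
N→(5,1)  cyc=2
N→(5,2)  cyc=3
N→(5,3)  cyc=4
N→(5,4)  cyc=5
N→(5,5)  cyc=6
N→(5,6)  cyc=7
N→(5,7)  cyc=8

path = [(4,0), (5,0), (5,1), (5,2), (5,3), (5,4), (5,5), (5,6), (5,7)]
arrival = 8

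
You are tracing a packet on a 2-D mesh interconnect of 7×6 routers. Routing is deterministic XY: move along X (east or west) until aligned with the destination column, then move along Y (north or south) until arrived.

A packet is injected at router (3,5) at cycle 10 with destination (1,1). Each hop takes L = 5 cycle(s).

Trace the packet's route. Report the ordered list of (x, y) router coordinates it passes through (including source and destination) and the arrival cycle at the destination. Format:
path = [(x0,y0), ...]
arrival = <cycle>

src (3,5)  cyc=10
W→(2,5)  cyc=15
W→(1,5)  cyc=20
S→(1,4)  cyc=25
S→(1,3)  cyc=30
S→(1,2)  cyc=35
S→(1,1)  cyc=40

path = [(3,5), (2,5), (1,5), (1,4), (1,3), (1,2), (1,1)]
arrival = 40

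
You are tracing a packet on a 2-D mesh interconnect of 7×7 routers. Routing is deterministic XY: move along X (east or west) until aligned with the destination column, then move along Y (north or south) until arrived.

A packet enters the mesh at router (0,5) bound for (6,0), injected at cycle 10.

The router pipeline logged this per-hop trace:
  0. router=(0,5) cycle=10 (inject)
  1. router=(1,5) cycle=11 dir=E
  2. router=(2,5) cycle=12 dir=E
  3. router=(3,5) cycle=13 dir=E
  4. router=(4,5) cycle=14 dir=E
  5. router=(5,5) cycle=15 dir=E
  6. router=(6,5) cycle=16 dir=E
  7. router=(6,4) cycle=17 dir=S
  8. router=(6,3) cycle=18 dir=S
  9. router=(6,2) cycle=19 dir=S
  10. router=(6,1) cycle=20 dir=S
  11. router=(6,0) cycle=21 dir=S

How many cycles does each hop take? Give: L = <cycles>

L = 1

Δcyc across hop 0→1: 11 − 10 = 1.
Per-hop latency L = Δcyc = 1.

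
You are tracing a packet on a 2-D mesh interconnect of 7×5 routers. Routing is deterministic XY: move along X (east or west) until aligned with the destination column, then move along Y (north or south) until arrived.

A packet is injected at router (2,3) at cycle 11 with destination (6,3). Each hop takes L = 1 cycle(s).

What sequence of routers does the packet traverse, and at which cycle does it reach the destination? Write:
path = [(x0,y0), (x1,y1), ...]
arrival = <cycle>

path = [(2,3), (3,3), (4,3), (5,3), (6,3)]
arrival = 15

t=11: at (2,3)
t=12: at (3,3) after E
t=13: at (4,3) after E
t=14: at (5,3) after E
t=15: at (6,3) after E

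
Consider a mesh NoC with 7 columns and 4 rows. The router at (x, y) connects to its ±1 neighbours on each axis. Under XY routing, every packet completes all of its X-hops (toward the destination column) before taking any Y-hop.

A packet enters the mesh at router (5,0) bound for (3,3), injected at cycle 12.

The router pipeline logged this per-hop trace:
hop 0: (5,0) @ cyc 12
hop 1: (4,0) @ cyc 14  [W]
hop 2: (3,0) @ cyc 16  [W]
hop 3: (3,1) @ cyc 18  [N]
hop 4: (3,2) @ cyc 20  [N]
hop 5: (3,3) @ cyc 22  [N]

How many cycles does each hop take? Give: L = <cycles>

cyc[1] − cyc[0] = 14 − 12 = 2.
Each hop adds L, hence L = 2.

L = 2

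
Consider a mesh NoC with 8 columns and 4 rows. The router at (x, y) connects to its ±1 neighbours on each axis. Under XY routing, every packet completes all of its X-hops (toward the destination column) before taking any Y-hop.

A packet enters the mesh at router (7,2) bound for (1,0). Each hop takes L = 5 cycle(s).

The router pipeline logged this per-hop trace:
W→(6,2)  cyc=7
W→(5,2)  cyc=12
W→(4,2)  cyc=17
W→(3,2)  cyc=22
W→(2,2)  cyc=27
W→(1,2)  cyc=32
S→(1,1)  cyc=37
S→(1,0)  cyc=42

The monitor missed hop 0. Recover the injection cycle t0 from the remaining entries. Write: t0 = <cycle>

cyc[1] = 7 and cyc[k] = t0 + k·L for every k.
Therefore t0 = 7 − L = 2.

t0 = 2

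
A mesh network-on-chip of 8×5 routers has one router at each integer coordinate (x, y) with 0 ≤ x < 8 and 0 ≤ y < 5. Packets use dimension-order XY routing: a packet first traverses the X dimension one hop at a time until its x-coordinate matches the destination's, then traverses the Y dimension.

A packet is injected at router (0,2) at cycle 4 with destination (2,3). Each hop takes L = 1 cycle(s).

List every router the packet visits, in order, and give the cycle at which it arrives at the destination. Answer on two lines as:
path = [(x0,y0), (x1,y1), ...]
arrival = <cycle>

src (0,2)  cyc=4
E→(1,2)  cyc=5
E→(2,2)  cyc=6
N→(2,3)  cyc=7

path = [(0,2), (1,2), (2,2), (2,3)]
arrival = 7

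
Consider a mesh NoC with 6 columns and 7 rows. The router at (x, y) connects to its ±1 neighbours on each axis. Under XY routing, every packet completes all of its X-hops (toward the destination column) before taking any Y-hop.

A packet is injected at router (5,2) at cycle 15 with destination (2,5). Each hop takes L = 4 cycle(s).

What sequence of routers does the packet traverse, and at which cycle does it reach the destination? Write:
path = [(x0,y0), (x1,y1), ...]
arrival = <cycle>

path = [(5,2), (4,2), (3,2), (2,2), (2,3), (2,4), (2,5)]
arrival = 39

[0] x=5 y=2 t=15
[1] x=4 y=2 t=19 →W
[2] x=3 y=2 t=23 →W
[3] x=2 y=2 t=27 →W
[4] x=2 y=3 t=31 →N
[5] x=2 y=4 t=35 →N
[6] x=2 y=5 t=39 →N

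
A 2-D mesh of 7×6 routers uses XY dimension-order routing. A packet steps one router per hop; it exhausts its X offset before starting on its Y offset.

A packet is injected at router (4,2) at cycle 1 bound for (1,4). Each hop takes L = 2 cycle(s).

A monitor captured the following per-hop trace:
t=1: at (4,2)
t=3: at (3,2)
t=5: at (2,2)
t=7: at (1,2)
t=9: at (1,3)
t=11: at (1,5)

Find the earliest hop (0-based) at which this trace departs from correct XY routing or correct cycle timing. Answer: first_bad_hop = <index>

first_bad_hop = 5

hop 1: step (-1,+0), +2 cyc — ok
hop 2: step (-1,+0), +2 cyc — ok
hop 3: step (-1,+0), +2 cyc — ok
hop 4: step (+0,+1), +2 cyc — ok
hop 5: step (+0,+2), +2 cyc — BAD: non-unit step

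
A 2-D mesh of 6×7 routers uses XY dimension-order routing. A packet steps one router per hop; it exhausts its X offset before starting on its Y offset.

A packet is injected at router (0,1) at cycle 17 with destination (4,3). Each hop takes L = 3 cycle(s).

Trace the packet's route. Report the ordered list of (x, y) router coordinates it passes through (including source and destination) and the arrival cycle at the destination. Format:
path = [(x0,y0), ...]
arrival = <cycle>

path = [(0,1), (1,1), (2,1), (3,1), (4,1), (4,2), (4,3)]
arrival = 35

src (0,1)  cyc=17
E→(1,1)  cyc=20
E→(2,1)  cyc=23
E→(3,1)  cyc=26
E→(4,1)  cyc=29
N→(4,2)  cyc=32
N→(4,3)  cyc=35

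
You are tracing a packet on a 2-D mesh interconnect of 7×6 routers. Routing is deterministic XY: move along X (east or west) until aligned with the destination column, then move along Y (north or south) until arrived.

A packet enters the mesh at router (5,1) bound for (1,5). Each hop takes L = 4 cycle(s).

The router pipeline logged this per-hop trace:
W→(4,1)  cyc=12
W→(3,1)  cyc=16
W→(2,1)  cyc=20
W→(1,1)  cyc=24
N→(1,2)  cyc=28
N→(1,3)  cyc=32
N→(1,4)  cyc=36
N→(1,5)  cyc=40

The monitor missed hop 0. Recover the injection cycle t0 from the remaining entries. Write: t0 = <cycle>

t0 = 8

Hop 1 reached at cycle 12; hop k is at t0 + k·L.
t0 = cyc[1] − L = 12 − 4 = 8.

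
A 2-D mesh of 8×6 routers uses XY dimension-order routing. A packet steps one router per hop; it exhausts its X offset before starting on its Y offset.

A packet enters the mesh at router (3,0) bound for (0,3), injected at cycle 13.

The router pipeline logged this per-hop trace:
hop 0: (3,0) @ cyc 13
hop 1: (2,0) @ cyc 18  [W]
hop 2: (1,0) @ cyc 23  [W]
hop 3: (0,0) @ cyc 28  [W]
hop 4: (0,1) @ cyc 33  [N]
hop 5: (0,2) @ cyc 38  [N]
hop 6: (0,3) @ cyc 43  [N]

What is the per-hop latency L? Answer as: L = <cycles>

L = 5

cyc[1] − cyc[0] = 18 − 13 = 5.
That increment is L by definition: L = 5.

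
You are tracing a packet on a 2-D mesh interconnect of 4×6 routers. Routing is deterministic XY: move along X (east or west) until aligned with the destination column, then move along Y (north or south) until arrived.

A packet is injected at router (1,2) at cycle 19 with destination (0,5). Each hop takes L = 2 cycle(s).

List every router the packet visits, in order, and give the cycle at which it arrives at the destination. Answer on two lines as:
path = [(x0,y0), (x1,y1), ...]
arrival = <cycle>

t=19: at (1,2)
t=21: at (0,2) after W
t=23: at (0,3) after N
t=25: at (0,4) after N
t=27: at (0,5) after N

path = [(1,2), (0,2), (0,3), (0,4), (0,5)]
arrival = 27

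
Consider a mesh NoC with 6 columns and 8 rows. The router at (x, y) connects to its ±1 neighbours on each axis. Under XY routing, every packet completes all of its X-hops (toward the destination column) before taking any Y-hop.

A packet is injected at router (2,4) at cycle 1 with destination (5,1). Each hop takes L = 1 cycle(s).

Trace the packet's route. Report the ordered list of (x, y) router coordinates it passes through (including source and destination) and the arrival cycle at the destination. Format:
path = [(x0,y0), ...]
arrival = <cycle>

path = [(2,4), (3,4), (4,4), (5,4), (5,3), (5,2), (5,1)]
arrival = 7

t=1: at (2,4)
t=2: at (3,4) after E
t=3: at (4,4) after E
t=4: at (5,4) after E
t=5: at (5,3) after S
t=6: at (5,2) after S
t=7: at (5,1) after S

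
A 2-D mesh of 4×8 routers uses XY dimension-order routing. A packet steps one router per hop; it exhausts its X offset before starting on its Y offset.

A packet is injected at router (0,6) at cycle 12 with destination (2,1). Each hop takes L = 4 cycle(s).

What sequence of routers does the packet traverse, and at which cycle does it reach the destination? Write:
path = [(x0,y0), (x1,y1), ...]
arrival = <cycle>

path = [(0,6), (1,6), (2,6), (2,5), (2,4), (2,3), (2,2), (2,1)]
arrival = 40

src (0,6)  cyc=12
E→(1,6)  cyc=16
E→(2,6)  cyc=20
S→(2,5)  cyc=24
S→(2,4)  cyc=28
S→(2,3)  cyc=32
S→(2,2)  cyc=36
S→(2,1)  cyc=40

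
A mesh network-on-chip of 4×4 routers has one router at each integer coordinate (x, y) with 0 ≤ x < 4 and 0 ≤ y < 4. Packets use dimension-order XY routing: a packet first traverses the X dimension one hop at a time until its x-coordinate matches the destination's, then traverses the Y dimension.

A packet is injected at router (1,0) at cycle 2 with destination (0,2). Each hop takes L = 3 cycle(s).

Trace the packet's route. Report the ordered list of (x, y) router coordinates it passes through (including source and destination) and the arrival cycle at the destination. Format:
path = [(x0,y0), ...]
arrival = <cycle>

#0 — 1,0 | c2
#1 — 0,0 | c5 | W
#2 — 0,1 | c8 | N
#3 — 0,2 | c11 | N

path = [(1,0), (0,0), (0,1), (0,2)]
arrival = 11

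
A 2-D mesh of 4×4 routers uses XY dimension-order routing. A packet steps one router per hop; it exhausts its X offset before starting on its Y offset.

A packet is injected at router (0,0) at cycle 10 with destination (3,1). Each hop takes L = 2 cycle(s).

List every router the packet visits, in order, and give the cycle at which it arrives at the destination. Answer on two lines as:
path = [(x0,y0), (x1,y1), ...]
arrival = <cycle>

path = [(0,0), (1,0), (2,0), (3,0), (3,1)]
arrival = 18

src (0,0)  cyc=10
E→(1,0)  cyc=12
E→(2,0)  cyc=14
E→(3,0)  cyc=16
N→(3,1)  cyc=18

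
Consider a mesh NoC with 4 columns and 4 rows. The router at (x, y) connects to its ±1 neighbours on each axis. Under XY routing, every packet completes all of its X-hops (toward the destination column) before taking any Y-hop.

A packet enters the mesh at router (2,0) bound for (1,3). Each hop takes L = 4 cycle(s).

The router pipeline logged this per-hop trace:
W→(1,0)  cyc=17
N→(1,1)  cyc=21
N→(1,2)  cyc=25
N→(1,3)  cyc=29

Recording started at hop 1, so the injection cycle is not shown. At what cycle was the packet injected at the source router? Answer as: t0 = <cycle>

The first recorded entry is hop 1 at cycle 17.
So t0 = 17 − 1·4 = 13.

t0 = 13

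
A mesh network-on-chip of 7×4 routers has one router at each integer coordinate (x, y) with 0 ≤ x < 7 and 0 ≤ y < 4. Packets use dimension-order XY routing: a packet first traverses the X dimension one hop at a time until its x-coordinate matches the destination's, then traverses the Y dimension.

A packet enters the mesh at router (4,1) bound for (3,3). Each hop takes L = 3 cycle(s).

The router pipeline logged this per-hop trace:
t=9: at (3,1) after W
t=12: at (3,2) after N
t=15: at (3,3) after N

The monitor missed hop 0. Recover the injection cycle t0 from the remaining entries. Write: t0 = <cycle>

t0 = 6

The first recorded entry is hop 1 at cycle 9.
Therefore t0 = 9 − L = 6.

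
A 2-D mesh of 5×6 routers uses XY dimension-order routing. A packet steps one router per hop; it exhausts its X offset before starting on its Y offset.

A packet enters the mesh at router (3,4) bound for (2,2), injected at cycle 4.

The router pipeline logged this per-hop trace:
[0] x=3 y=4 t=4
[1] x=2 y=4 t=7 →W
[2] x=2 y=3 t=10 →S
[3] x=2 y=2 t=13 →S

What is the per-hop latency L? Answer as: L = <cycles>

L = 3

Δcyc across hop 0→1: 7 − 4 = 3.
One hop costs L cycles, so L = 3.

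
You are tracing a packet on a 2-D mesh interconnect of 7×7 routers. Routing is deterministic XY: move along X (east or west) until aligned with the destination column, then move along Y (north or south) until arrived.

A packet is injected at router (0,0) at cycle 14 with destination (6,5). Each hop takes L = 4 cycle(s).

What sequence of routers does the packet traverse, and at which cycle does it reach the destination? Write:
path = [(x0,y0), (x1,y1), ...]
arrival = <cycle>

path = [(0,0), (1,0), (2,0), (3,0), (4,0), (5,0), (6,0), (6,1), (6,2), (6,3), (6,4), (6,5)]
arrival = 58

hop 0: (0,0) @ cyc 14
hop 1: (1,0) @ cyc 18  [E]
hop 2: (2,0) @ cyc 22  [E]
hop 3: (3,0) @ cyc 26  [E]
hop 4: (4,0) @ cyc 30  [E]
hop 5: (5,0) @ cyc 34  [E]
hop 6: (6,0) @ cyc 38  [E]
hop 7: (6,1) @ cyc 42  [N]
hop 8: (6,2) @ cyc 46  [N]
hop 9: (6,3) @ cyc 50  [N]
hop 10: (6,4) @ cyc 54  [N]
hop 11: (6,5) @ cyc 58  [N]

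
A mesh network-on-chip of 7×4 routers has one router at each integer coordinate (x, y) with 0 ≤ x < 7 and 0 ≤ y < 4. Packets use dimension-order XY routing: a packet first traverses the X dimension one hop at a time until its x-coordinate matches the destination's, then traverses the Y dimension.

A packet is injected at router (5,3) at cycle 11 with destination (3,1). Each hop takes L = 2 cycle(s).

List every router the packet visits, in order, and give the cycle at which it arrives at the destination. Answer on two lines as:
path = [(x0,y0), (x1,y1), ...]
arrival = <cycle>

  0. router=(5,3) cycle=11 (inject)
  1. router=(4,3) cycle=13 dir=W
  2. router=(3,3) cycle=15 dir=W
  3. router=(3,2) cycle=17 dir=S
  4. router=(3,1) cycle=19 dir=S

path = [(5,3), (4,3), (3,3), (3,2), (3,1)]
arrival = 19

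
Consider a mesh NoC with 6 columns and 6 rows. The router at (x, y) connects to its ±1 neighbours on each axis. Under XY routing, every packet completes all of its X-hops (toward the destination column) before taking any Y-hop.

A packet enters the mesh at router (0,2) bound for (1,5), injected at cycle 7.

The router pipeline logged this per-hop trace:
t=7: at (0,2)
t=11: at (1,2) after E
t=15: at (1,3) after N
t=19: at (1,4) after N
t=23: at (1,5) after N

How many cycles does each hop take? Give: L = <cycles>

cyc[1] − cyc[0] = 11 − 7 = 4.
Each hop adds L, hence L = 4.

L = 4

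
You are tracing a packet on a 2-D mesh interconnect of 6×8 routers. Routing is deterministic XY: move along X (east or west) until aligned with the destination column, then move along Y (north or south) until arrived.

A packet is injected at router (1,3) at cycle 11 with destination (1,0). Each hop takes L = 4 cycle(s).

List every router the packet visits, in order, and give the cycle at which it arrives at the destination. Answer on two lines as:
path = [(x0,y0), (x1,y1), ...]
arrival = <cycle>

hop 0: (1,3) @ cyc 11
hop 1: (1,2) @ cyc 15  [S]
hop 2: (1,1) @ cyc 19  [S]
hop 3: (1,0) @ cyc 23  [S]

path = [(1,3), (1,2), (1,1), (1,0)]
arrival = 23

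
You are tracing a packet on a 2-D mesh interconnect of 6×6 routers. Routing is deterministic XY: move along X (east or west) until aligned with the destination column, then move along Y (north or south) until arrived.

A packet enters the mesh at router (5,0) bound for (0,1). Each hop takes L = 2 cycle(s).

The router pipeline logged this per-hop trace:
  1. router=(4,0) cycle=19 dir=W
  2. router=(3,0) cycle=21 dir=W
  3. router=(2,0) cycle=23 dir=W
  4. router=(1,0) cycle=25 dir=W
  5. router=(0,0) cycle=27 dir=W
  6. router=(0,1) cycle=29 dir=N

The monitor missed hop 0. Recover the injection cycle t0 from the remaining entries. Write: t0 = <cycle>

At hop 1 the cycle is 19; in general cyc_k = t0 + kL.
Therefore t0 = 19 − L = 17.

t0 = 17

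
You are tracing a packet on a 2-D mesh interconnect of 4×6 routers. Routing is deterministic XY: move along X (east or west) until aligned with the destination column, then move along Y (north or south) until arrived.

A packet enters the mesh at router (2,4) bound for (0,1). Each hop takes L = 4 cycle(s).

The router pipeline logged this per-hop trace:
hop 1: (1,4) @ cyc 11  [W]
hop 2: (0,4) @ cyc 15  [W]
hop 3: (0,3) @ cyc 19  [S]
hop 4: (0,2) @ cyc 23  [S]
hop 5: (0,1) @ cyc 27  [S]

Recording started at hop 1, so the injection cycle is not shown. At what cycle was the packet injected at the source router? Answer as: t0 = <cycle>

cyc[1] = 11 and cyc[k] = t0 + k·L for every k.
Subtract one hop: t0 = 11 − 4 = 7.

t0 = 7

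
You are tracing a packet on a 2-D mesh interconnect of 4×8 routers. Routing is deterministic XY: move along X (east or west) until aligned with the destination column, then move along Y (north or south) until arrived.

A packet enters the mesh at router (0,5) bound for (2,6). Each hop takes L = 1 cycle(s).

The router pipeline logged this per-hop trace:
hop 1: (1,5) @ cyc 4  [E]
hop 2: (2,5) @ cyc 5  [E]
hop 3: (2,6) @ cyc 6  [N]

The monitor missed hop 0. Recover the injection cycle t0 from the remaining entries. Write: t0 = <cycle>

t0 = 3

cyc[1] = 4 and cyc[k] = t0 + k·L for every k.
Therefore t0 = 4 − L = 3.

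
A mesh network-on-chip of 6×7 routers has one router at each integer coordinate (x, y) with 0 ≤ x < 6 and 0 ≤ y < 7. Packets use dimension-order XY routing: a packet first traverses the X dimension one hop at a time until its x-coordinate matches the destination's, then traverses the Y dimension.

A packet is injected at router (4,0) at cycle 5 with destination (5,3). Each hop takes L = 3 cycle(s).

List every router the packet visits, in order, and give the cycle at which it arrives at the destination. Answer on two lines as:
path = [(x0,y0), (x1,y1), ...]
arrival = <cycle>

path = [(4,0), (5,0), (5,1), (5,2), (5,3)]
arrival = 17

#0 — 4,0 | c5
#1 — 5,0 | c8 | E
#2 — 5,1 | c11 | N
#3 — 5,2 | c14 | N
#4 — 5,3 | c17 | N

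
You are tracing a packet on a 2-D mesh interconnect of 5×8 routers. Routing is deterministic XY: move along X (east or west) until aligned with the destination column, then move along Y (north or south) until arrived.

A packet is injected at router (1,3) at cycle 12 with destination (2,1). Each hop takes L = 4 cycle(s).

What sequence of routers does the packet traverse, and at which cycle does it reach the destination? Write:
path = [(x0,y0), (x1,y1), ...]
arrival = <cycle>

  0. router=(1,3) cycle=12 (inject)
  1. router=(2,3) cycle=16 dir=E
  2. router=(2,2) cycle=20 dir=S
  3. router=(2,1) cycle=24 dir=S

path = [(1,3), (2,3), (2,2), (2,1)]
arrival = 24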